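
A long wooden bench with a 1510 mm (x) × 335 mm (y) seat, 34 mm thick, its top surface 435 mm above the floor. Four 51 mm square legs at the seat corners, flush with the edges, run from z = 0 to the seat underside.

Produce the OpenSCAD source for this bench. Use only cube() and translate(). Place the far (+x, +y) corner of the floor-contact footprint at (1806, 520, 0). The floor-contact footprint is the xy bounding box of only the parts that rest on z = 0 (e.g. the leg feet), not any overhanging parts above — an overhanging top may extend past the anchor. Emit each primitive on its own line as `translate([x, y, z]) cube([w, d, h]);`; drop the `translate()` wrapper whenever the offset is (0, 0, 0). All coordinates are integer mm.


// leg_h = 435 − 34 = 401
translate([296, 185, 401]) cube([1510, 335, 34]);
translate([296, 185, 0]) cube([51, 51, 401]);
translate([296, 469, 0]) cube([51, 51, 401]);
translate([1755, 185, 0]) cube([51, 51, 401]);
translate([1755, 469, 0]) cube([51, 51, 401]);


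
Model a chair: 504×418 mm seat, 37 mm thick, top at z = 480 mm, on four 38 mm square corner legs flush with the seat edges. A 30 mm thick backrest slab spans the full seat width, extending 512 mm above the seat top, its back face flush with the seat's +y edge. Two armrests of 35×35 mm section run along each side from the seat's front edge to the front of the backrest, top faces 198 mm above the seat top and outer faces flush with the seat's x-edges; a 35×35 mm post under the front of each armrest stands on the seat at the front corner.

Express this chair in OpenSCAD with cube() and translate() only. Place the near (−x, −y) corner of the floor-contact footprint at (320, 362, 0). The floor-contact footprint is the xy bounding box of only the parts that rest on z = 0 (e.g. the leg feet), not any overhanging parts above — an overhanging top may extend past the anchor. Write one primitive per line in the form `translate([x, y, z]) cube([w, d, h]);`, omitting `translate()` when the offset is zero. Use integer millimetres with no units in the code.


translate([320, 362, 443]) cube([504, 418, 37]);
translate([320, 362, 0]) cube([38, 38, 443]);
translate([786, 362, 0]) cube([38, 38, 443]);
translate([320, 742, 0]) cube([38, 38, 443]);
translate([786, 742, 0]) cube([38, 38, 443]);
translate([320, 750, 480]) cube([504, 30, 512]);
translate([320, 362, 643]) cube([35, 388, 35]);
translate([789, 362, 643]) cube([35, 388, 35]);
translate([320, 362, 480]) cube([35, 35, 163]);
translate([789, 362, 480]) cube([35, 35, 163]);


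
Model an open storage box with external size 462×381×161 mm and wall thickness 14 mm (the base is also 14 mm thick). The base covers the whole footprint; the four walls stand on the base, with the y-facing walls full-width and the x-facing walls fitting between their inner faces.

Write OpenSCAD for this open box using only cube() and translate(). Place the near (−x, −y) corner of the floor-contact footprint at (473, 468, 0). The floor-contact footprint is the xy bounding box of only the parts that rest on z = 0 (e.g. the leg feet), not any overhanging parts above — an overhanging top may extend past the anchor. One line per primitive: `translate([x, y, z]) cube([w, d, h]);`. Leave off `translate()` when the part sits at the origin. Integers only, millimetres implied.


translate([473, 468, 0]) cube([462, 381, 14]);
translate([473, 468, 14]) cube([462, 14, 147]);
translate([473, 835, 14]) cube([462, 14, 147]);
translate([473, 482, 14]) cube([14, 353, 147]);
translate([921, 482, 14]) cube([14, 353, 147]);


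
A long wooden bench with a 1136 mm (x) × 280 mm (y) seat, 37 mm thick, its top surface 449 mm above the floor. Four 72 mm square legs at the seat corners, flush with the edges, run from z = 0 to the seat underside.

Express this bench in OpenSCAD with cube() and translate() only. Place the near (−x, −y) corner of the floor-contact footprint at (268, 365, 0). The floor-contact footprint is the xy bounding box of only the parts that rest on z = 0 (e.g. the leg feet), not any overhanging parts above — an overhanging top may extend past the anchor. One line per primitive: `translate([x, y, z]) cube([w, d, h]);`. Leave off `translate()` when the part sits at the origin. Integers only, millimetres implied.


translate([268, 365, 412]) cube([1136, 280, 37]);
translate([268, 365, 0]) cube([72, 72, 412]);
translate([268, 573, 0]) cube([72, 72, 412]);
translate([1332, 365, 0]) cube([72, 72, 412]);
translate([1332, 573, 0]) cube([72, 72, 412]);


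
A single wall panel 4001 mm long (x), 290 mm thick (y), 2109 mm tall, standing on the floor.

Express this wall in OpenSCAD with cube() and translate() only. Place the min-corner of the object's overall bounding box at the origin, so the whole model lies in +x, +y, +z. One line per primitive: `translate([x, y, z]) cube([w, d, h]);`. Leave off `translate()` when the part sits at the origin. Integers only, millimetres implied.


cube([4001, 290, 2109]);


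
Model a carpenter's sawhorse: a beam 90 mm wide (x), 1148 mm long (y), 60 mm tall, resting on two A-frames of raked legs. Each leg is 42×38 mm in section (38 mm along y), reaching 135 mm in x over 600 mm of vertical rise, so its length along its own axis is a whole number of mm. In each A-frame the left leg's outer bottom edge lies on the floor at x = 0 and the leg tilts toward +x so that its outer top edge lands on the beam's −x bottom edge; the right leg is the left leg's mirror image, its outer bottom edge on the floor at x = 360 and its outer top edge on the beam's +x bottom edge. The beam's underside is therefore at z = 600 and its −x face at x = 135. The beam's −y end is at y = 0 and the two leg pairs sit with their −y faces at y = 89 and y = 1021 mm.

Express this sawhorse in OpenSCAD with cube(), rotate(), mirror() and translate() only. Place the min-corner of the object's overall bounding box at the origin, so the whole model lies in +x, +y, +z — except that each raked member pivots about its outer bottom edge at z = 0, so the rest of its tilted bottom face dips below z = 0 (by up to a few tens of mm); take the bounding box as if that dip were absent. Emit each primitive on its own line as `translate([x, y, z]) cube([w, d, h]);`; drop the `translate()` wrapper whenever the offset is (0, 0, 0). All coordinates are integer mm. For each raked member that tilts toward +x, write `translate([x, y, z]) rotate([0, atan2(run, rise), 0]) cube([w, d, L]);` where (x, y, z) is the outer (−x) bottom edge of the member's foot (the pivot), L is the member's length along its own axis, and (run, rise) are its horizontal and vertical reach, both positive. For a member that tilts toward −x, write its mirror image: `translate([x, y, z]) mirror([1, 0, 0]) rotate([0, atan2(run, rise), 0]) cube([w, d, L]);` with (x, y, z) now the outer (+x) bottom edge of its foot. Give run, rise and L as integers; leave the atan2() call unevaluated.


// leg length = √(135² + 600²) = 615
// right-leg outer foot x = 2·135 + 90 = 360
// beam min-corner = (135, 0, 600)
translate([135, 0, 600]) cube([90, 1148, 60]);
translate([0, 89, 0]) rotate([0, atan2(135, 600), 0]) cube([42, 38, 615]);
translate([360, 89, 0]) mirror([1, 0, 0]) rotate([0, atan2(135, 600), 0]) cube([42, 38, 615]);
translate([0, 1021, 0]) rotate([0, atan2(135, 600), 0]) cube([42, 38, 615]);
translate([360, 1021, 0]) mirror([1, 0, 0]) rotate([0, atan2(135, 600), 0]) cube([42, 38, 615]);


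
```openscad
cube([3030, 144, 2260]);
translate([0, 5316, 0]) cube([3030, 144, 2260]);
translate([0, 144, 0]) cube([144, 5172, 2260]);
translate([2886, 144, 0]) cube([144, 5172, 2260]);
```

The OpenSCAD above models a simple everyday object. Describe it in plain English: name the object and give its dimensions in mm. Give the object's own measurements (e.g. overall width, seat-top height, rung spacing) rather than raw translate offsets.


The wall frame of a small rectangular building: four walls, each 2260 mm tall and 144 mm thick, enclosing a footprint 3030 mm (x) by 5460 mm (y) outside-to-outside, with no floor or roof. The front and back walls (the −y and +y sides) span the full width; the two side walls fit between them.


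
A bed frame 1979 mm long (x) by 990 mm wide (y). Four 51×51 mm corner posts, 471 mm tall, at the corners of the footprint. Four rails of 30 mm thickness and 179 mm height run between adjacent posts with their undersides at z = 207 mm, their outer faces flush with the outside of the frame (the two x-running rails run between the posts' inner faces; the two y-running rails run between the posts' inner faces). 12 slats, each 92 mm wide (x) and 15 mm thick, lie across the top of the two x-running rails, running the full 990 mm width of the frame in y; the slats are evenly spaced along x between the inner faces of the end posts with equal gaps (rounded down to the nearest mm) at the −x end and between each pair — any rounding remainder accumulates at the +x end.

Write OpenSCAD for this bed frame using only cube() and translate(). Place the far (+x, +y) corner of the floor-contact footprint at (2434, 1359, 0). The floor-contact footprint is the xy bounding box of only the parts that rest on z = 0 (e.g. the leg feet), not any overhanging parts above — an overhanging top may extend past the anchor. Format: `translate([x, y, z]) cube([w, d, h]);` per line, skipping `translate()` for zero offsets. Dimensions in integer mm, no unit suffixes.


// slat z = rail_z + rail_h = 207 + 179 = 386
// slat gap = ⌊(1877 − 12·92) / 13⌋ = 59
translate([455, 369, 0]) cube([51, 51, 471]);
translate([455, 1308, 0]) cube([51, 51, 471]);
translate([2383, 369, 0]) cube([51, 51, 471]);
translate([2383, 1308, 0]) cube([51, 51, 471]);
translate([506, 369, 207]) cube([1877, 30, 179]);
translate([506, 1329, 207]) cube([1877, 30, 179]);
translate([455, 420, 207]) cube([30, 888, 179]);
translate([2404, 420, 207]) cube([30, 888, 179]);
translate([565, 369, 386]) cube([92, 990, 15]);
translate([716, 369, 386]) cube([92, 990, 15]);
translate([867, 369, 386]) cube([92, 990, 15]);
translate([1018, 369, 386]) cube([92, 990, 15]);
translate([1169, 369, 386]) cube([92, 990, 15]);
translate([1320, 369, 386]) cube([92, 990, 15]);
translate([1471, 369, 386]) cube([92, 990, 15]);
translate([1622, 369, 386]) cube([92, 990, 15]);
translate([1773, 369, 386]) cube([92, 990, 15]);
translate([1924, 369, 386]) cube([92, 990, 15]);
translate([2075, 369, 386]) cube([92, 990, 15]);
translate([2226, 369, 386]) cube([92, 990, 15]);


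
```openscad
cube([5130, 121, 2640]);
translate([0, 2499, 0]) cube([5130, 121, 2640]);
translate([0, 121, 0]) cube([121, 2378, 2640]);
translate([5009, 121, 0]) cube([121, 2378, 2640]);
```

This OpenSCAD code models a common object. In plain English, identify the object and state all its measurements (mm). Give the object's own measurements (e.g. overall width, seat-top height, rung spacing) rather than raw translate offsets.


The wall frame of a small rectangular building: four walls, each 2640 mm tall and 121 mm thick, enclosing a footprint 5130 mm (x) by 2620 mm (y) outside-to-outside, with no floor or roof. The front and back walls (the −y and +y sides) span the full width; the two side walls fit between them.


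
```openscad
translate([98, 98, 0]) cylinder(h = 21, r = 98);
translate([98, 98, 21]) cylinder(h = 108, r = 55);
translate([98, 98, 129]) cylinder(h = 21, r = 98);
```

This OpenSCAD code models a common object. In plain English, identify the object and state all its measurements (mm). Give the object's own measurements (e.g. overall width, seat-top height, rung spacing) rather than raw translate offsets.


A spool: two coaxial disc flanges of radius 98 mm and thickness 21 mm, joined by a core cylinder of radius 55 mm and height 108 mm. The lower flange rests on z = 0 and the three cylinders share a vertical axis.


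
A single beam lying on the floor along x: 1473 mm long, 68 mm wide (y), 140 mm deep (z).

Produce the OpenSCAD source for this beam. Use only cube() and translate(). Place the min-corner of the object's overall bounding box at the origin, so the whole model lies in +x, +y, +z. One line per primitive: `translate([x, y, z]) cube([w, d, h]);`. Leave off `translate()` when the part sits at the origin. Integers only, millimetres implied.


cube([1473, 68, 140]);


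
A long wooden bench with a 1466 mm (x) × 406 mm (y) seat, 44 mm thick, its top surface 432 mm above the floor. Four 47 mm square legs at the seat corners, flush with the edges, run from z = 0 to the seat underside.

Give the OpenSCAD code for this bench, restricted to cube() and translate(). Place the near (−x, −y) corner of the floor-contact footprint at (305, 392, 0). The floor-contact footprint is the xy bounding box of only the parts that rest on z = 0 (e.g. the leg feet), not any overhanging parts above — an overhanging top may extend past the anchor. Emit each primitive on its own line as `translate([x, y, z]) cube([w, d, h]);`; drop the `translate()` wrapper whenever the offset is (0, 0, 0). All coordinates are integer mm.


translate([305, 392, 388]) cube([1466, 406, 44]);
translate([305, 392, 0]) cube([47, 47, 388]);
translate([305, 751, 0]) cube([47, 47, 388]);
translate([1724, 392, 0]) cube([47, 47, 388]);
translate([1724, 751, 0]) cube([47, 47, 388]);


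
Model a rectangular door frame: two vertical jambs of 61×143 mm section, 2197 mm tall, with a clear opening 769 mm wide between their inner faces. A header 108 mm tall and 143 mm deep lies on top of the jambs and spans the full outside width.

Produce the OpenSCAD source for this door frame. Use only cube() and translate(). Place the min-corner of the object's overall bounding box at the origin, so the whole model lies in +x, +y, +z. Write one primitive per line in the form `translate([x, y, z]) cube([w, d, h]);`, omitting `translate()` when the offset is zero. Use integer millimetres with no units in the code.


cube([61, 143, 2197]);
translate([830, 0, 0]) cube([61, 143, 2197]);
translate([0, 0, 2197]) cube([891, 143, 108]);


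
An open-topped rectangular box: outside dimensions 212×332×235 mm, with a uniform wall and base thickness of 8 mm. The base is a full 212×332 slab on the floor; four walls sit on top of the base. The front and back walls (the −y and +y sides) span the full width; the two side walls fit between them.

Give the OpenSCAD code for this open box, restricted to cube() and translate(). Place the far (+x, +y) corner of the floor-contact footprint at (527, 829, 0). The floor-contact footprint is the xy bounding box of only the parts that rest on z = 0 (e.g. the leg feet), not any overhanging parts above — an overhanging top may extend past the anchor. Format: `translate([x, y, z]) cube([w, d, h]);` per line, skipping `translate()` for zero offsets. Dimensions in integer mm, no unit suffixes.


translate([315, 497, 0]) cube([212, 332, 8]);
translate([315, 497, 8]) cube([212, 8, 227]);
translate([315, 821, 8]) cube([212, 8, 227]);
translate([315, 505, 8]) cube([8, 316, 227]);
translate([519, 505, 8]) cube([8, 316, 227]);


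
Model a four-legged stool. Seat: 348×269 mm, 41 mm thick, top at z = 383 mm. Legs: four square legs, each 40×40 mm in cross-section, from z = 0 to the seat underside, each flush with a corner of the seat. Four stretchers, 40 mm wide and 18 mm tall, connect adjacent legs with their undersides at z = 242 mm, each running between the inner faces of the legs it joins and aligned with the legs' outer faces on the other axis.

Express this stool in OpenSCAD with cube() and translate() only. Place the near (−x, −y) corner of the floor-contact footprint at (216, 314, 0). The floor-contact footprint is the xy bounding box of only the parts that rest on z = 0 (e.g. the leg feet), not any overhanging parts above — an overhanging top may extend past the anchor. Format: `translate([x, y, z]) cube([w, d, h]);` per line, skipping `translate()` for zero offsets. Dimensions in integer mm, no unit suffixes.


// leg_h = 383 - 41 = 342
// stretcher span = 348 - 2*40 = 268
translate([216, 314, 342]) cube([348, 269, 41]);
translate([216, 314, 0]) cube([40, 40, 342]);
translate([524, 314, 0]) cube([40, 40, 342]);
translate([216, 543, 0]) cube([40, 40, 342]);
translate([524, 543, 0]) cube([40, 40, 342]);
translate([256, 314, 242]) cube([268, 40, 18]);
translate([256, 543, 242]) cube([268, 40, 18]);
translate([216, 354, 242]) cube([40, 189, 18]);
translate([524, 354, 242]) cube([40, 189, 18]);


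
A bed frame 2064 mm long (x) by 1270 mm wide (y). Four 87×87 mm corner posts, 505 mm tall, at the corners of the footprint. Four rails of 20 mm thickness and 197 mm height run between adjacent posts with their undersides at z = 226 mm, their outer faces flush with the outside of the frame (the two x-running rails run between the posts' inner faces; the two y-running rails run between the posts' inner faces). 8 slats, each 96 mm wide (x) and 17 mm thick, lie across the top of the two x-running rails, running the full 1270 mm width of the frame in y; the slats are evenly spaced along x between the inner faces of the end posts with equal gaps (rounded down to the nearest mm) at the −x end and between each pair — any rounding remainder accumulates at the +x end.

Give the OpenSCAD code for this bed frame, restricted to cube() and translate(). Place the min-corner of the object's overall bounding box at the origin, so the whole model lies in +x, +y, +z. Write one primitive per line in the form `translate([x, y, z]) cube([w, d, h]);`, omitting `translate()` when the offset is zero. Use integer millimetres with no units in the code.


// slat z = rail_z + rail_h = 226 + 197 = 423
// slat gap = ⌊(1890 − 8·96) / 9⌋ = 124
cube([87, 87, 505]);
translate([0, 1183, 0]) cube([87, 87, 505]);
translate([1977, 0, 0]) cube([87, 87, 505]);
translate([1977, 1183, 0]) cube([87, 87, 505]);
translate([87, 0, 226]) cube([1890, 20, 197]);
translate([87, 1250, 226]) cube([1890, 20, 197]);
translate([0, 87, 226]) cube([20, 1096, 197]);
translate([2044, 87, 226]) cube([20, 1096, 197]);
translate([211, 0, 423]) cube([96, 1270, 17]);
translate([431, 0, 423]) cube([96, 1270, 17]);
translate([651, 0, 423]) cube([96, 1270, 17]);
translate([871, 0, 423]) cube([96, 1270, 17]);
translate([1091, 0, 423]) cube([96, 1270, 17]);
translate([1311, 0, 423]) cube([96, 1270, 17]);
translate([1531, 0, 423]) cube([96, 1270, 17]);
translate([1751, 0, 423]) cube([96, 1270, 17]);


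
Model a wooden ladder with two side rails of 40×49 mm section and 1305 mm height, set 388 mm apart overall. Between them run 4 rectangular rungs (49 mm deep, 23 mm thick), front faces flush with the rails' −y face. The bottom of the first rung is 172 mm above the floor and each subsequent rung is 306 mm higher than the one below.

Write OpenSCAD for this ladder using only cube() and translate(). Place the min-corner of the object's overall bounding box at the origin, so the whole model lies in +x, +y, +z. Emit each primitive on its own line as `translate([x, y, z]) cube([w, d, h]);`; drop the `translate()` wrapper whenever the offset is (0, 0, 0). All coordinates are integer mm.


// rung span = 388 - 2*40 = 308
// rung[k] z = 172 + k*306
cube([40, 49, 1305]);
translate([348, 0, 0]) cube([40, 49, 1305]);
translate([40, 0, 172]) cube([308, 49, 23]);
translate([40, 0, 478]) cube([308, 49, 23]);
translate([40, 0, 784]) cube([308, 49, 23]);
translate([40, 0, 1090]) cube([308, 49, 23]);


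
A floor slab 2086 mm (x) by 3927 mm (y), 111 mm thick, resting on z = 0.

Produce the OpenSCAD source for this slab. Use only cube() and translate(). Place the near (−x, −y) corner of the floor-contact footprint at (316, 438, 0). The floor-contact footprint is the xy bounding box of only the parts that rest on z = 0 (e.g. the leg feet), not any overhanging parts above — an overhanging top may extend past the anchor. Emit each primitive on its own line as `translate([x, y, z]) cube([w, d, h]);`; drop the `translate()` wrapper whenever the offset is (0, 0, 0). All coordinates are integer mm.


translate([316, 438, 0]) cube([2086, 3927, 111]);


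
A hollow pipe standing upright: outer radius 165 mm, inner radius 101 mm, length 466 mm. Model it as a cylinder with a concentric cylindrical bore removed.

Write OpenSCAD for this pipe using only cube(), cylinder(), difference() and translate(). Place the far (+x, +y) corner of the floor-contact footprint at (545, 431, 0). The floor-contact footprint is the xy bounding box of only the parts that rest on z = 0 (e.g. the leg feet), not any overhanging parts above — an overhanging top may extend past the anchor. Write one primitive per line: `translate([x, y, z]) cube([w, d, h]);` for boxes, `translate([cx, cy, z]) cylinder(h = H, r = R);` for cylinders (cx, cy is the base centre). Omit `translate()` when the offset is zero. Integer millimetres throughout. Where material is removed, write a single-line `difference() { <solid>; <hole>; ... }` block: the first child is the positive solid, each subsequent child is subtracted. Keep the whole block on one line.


difference() { translate([380, 266, 0]) cylinder(h = 466, r = 165); translate([380, 266, 0]) cylinder(h = 466, r = 101); }


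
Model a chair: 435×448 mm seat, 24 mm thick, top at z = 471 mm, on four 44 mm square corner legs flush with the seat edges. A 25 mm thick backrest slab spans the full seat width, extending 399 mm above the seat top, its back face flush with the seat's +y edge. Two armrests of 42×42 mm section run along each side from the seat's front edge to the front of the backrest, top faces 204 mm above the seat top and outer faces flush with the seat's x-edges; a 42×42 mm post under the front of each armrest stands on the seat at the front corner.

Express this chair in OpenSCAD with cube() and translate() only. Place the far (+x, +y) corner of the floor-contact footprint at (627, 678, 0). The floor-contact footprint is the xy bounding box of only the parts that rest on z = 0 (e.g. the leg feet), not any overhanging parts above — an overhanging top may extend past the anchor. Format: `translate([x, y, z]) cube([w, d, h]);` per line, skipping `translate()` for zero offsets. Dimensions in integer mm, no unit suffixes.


// leg_h = 471 - 24 = 447
// arm post h = 204 - 42 = 162
translate([192, 230, 447]) cube([435, 448, 24]);
translate([192, 230, 0]) cube([44, 44, 447]);
translate([583, 230, 0]) cube([44, 44, 447]);
translate([192, 634, 0]) cube([44, 44, 447]);
translate([583, 634, 0]) cube([44, 44, 447]);
translate([192, 653, 471]) cube([435, 25, 399]);
translate([192, 230, 633]) cube([42, 423, 42]);
translate([585, 230, 633]) cube([42, 423, 42]);
translate([192, 230, 471]) cube([42, 42, 162]);
translate([585, 230, 471]) cube([42, 42, 162]);


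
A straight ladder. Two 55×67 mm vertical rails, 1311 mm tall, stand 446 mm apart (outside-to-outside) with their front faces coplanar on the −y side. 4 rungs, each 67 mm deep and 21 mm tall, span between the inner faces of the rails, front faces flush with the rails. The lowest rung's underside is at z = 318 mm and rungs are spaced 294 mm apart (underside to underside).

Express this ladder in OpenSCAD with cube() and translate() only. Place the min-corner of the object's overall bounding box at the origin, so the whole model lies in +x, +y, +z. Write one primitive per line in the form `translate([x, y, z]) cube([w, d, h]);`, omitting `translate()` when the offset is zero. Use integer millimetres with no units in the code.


cube([55, 67, 1311]);
translate([391, 0, 0]) cube([55, 67, 1311]);
translate([55, 0, 318]) cube([336, 67, 21]);
translate([55, 0, 612]) cube([336, 67, 21]);
translate([55, 0, 906]) cube([336, 67, 21]);
translate([55, 0, 1200]) cube([336, 67, 21]);


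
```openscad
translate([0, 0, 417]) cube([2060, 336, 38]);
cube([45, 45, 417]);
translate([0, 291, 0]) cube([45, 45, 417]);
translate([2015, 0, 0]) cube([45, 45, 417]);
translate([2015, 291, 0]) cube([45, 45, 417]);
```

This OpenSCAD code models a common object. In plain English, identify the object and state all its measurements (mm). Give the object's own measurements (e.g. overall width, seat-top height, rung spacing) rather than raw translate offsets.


A bench: a 2060×336 mm seat slab, 38 mm thick, top at z = 455 mm, on four 45×45 mm square legs flush with the seat corners and standing on z = 0.


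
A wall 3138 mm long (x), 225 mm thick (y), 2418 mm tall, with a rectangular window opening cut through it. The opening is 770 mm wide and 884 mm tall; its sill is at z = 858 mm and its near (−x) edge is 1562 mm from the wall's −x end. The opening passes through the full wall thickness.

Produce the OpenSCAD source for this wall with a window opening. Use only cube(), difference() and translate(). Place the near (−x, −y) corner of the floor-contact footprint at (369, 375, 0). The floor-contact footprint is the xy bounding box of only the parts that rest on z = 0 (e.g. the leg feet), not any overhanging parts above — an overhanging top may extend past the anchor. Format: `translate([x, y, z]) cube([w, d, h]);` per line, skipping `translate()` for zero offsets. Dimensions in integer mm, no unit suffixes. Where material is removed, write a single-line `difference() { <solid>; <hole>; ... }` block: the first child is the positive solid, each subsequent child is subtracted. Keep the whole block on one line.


difference() { translate([369, 375, 0]) cube([3138, 225, 2418]); translate([1931, 375, 858]) cube([770, 225, 884]); }


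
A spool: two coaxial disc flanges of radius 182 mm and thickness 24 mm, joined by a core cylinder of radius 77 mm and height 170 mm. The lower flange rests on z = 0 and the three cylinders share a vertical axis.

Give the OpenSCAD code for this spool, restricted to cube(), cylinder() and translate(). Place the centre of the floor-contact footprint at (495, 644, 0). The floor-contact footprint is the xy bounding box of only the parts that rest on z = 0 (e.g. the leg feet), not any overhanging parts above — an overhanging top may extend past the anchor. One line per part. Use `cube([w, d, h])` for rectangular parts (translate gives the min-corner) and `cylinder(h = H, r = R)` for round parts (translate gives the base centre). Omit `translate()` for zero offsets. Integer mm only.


translate([495, 644, 0]) cylinder(h = 24, r = 182);
translate([495, 644, 24]) cylinder(h = 170, r = 77);
translate([495, 644, 194]) cylinder(h = 24, r = 182);


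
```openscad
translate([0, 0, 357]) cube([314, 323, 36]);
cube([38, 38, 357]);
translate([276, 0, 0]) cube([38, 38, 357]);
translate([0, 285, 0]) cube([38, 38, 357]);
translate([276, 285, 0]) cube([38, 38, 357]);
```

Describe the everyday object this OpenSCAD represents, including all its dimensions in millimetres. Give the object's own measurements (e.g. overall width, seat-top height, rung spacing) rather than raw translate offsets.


A simple wooden stool: a rectangular seat 314 mm (x) by 323 mm (y), 36 mm thick, top face at z = 393 mm, on four square legs, each 38×38 mm in cross-section. The legs rest on z = 0, each flush with a corner of the seat.


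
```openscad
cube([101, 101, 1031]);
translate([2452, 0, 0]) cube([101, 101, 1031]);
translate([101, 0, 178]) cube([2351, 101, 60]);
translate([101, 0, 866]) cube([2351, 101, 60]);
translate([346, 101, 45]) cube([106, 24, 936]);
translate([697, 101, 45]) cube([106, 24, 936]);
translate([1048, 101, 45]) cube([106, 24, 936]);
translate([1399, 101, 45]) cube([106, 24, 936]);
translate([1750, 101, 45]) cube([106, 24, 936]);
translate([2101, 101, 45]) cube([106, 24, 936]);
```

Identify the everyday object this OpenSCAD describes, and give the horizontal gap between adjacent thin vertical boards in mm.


A fence section. The picket gap is 245 mm.

Two posts, two rails, 6 pickets — a fence section. Span 2351 mm holds 6 pickets of 106 mm with 7 equal gaps: ⌊(2351 − 6·106) / 7⌋ = 245 mm.


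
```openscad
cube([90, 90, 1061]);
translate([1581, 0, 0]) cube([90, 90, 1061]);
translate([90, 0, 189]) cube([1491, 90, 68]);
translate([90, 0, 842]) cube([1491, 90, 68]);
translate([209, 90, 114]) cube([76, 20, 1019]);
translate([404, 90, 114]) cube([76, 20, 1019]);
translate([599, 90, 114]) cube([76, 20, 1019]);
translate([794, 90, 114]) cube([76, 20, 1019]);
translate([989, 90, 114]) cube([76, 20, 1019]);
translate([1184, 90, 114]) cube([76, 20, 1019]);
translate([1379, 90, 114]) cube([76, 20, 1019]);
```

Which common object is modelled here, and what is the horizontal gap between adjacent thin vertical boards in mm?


A fence section. The picket gap is 119 mm.

Two posts, two rails, 7 pickets — a fence section. Span 1491 mm holds 7 pickets of 76 mm with 8 equal gaps: ⌊(1491 − 7·76) / 8⌋ = 119 mm.


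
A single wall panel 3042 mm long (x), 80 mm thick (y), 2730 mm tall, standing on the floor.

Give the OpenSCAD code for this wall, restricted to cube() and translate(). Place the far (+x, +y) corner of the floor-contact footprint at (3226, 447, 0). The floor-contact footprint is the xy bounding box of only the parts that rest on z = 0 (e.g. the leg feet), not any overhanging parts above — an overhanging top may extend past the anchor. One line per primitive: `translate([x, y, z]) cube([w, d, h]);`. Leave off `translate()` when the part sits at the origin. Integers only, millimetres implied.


translate([184, 367, 0]) cube([3042, 80, 2730]);


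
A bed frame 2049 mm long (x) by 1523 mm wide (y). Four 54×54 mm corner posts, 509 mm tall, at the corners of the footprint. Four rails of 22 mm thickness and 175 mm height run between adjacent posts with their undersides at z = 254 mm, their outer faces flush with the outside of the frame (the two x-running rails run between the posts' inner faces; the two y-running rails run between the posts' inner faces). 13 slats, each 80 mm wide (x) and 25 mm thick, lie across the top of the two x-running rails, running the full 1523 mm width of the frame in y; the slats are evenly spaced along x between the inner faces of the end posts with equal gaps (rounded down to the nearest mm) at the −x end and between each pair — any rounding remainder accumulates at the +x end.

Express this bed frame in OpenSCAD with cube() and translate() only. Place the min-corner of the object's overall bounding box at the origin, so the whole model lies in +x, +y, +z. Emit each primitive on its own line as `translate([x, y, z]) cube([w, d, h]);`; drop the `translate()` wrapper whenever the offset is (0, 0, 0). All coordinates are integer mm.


cube([54, 54, 509]);
translate([0, 1469, 0]) cube([54, 54, 509]);
translate([1995, 0, 0]) cube([54, 54, 509]);
translate([1995, 1469, 0]) cube([54, 54, 509]);
translate([54, 0, 254]) cube([1941, 22, 175]);
translate([54, 1501, 254]) cube([1941, 22, 175]);
translate([0, 54, 254]) cube([22, 1415, 175]);
translate([2027, 54, 254]) cube([22, 1415, 175]);
translate([118, 0, 429]) cube([80, 1523, 25]);
translate([262, 0, 429]) cube([80, 1523, 25]);
translate([406, 0, 429]) cube([80, 1523, 25]);
translate([550, 0, 429]) cube([80, 1523, 25]);
translate([694, 0, 429]) cube([80, 1523, 25]);
translate([838, 0, 429]) cube([80, 1523, 25]);
translate([982, 0, 429]) cube([80, 1523, 25]);
translate([1126, 0, 429]) cube([80, 1523, 25]);
translate([1270, 0, 429]) cube([80, 1523, 25]);
translate([1414, 0, 429]) cube([80, 1523, 25]);
translate([1558, 0, 429]) cube([80, 1523, 25]);
translate([1702, 0, 429]) cube([80, 1523, 25]);
translate([1846, 0, 429]) cube([80, 1523, 25]);


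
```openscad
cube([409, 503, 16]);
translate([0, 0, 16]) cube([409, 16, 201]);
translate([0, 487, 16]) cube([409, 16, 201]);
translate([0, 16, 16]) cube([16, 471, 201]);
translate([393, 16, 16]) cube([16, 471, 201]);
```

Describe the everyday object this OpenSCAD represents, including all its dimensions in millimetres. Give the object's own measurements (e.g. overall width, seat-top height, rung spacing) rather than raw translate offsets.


An open-topped rectangular box: outside dimensions 409×503×217 mm, with a uniform wall and base thickness of 16 mm. The base is a full 409×503 slab on the floor; four walls sit on top of the base. The front and back walls (the −y and +y sides) span the full width; the two side walls fit between them.


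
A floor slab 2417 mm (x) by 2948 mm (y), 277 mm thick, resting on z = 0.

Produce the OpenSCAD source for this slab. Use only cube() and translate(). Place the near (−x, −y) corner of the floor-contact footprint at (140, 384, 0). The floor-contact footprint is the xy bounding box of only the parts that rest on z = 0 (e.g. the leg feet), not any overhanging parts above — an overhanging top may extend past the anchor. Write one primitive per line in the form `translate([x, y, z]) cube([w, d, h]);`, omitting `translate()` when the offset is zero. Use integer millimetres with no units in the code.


translate([140, 384, 0]) cube([2417, 2948, 277]);


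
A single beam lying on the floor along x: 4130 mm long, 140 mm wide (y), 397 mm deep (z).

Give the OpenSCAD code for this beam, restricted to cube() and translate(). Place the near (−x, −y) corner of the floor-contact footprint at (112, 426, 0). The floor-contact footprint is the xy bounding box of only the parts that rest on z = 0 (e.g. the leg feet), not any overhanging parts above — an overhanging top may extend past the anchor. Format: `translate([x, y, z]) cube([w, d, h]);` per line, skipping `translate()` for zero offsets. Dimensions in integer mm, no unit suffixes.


translate([112, 426, 0]) cube([4130, 140, 397]);


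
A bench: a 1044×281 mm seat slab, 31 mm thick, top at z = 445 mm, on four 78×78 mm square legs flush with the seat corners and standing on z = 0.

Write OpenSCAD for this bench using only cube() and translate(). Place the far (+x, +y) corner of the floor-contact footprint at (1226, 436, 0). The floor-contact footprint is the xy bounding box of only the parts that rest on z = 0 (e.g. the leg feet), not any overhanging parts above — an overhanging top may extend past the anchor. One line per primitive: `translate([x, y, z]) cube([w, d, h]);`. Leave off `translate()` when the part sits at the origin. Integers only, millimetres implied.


translate([182, 155, 414]) cube([1044, 281, 31]);
translate([182, 155, 0]) cube([78, 78, 414]);
translate([182, 358, 0]) cube([78, 78, 414]);
translate([1148, 155, 0]) cube([78, 78, 414]);
translate([1148, 358, 0]) cube([78, 78, 414]);


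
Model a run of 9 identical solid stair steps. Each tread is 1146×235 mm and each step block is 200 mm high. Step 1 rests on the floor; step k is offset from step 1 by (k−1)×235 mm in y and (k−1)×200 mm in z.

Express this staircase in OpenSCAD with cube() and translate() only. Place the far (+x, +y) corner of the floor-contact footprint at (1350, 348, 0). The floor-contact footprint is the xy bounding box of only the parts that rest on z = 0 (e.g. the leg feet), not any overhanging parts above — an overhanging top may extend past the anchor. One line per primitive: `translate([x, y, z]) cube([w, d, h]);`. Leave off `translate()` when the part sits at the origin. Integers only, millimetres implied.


translate([204, 113, 0]) cube([1146, 235, 200]);
translate([204, 348, 200]) cube([1146, 235, 200]);
translate([204, 583, 400]) cube([1146, 235, 200]);
translate([204, 818, 600]) cube([1146, 235, 200]);
translate([204, 1053, 800]) cube([1146, 235, 200]);
translate([204, 1288, 1000]) cube([1146, 235, 200]);
translate([204, 1523, 1200]) cube([1146, 235, 200]);
translate([204, 1758, 1400]) cube([1146, 235, 200]);
translate([204, 1993, 1600]) cube([1146, 235, 200]);


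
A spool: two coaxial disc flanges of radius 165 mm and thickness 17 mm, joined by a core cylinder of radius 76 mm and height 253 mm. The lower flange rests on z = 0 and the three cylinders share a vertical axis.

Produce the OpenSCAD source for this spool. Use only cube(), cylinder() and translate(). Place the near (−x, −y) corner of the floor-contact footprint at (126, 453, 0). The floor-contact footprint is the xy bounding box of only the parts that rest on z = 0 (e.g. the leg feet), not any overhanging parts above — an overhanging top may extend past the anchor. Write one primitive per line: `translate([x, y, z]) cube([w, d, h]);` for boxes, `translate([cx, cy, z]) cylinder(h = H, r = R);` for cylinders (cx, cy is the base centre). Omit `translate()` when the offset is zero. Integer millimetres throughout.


translate([291, 618, 0]) cylinder(h = 17, r = 165);
translate([291, 618, 17]) cylinder(h = 253, r = 76);
translate([291, 618, 270]) cylinder(h = 17, r = 165);


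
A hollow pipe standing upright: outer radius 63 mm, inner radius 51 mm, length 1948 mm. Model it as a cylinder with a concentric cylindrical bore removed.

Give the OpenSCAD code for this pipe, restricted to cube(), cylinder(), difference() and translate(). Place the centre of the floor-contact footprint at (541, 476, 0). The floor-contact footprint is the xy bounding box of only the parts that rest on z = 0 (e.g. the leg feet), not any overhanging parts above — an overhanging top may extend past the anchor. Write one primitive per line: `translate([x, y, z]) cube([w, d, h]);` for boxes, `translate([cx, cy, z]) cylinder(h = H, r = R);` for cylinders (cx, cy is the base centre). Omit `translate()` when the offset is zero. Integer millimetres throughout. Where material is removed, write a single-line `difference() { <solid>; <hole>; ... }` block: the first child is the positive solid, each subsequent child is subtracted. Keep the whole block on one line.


difference() { translate([541, 476, 0]) cylinder(h = 1948, r = 63); translate([541, 476, 0]) cylinder(h = 1948, r = 51); }


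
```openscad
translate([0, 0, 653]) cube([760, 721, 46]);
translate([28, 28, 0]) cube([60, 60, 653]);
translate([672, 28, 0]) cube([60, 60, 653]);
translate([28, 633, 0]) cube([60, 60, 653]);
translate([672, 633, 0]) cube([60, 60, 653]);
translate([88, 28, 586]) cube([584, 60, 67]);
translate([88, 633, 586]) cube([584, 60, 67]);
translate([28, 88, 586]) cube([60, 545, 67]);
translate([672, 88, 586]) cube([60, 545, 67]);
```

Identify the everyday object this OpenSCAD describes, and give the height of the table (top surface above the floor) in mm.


A table. The table height is 699 mm.

A 760×721×46 slab sits at z = 653 on four 60 mm square posts — a table. The top surface is at 653 + 46 = 699 mm.


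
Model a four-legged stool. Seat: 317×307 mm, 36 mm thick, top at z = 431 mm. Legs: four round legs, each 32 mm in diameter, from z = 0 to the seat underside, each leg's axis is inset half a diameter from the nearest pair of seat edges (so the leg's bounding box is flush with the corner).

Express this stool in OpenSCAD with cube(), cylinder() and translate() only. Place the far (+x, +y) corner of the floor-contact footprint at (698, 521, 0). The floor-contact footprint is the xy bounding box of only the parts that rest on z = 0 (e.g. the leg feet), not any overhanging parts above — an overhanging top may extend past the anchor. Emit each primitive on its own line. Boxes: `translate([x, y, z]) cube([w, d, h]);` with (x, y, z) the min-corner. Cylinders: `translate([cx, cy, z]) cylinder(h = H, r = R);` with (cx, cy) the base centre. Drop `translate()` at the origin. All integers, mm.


translate([381, 214, 395]) cube([317, 307, 36]);
translate([397, 230, 0]) cylinder(h = 395, r = 16);
translate([682, 230, 0]) cylinder(h = 395, r = 16);
translate([397, 505, 0]) cylinder(h = 395, r = 16);
translate([682, 505, 0]) cylinder(h = 395, r = 16);


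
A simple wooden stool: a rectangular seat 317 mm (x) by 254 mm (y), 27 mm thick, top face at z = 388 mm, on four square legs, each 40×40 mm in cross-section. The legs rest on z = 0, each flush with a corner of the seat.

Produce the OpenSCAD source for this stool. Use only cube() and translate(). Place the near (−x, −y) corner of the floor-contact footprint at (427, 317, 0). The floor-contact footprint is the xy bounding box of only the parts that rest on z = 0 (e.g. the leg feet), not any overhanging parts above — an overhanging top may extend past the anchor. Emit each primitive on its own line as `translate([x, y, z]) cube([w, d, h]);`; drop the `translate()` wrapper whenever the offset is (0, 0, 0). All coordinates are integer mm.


translate([427, 317, 361]) cube([317, 254, 27]);
translate([427, 317, 0]) cube([40, 40, 361]);
translate([704, 317, 0]) cube([40, 40, 361]);
translate([427, 531, 0]) cube([40, 40, 361]);
translate([704, 531, 0]) cube([40, 40, 361]);
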